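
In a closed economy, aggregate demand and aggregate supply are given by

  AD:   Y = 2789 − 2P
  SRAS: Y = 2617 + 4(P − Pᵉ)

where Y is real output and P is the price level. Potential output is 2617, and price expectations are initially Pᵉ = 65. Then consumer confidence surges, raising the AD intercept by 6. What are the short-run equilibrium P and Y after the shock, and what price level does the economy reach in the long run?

AD shifts right: new AD is Y = 2795 − 2P. With Pᵉ = 65, SRAS is Y = 2357 + 4P.
Short run: 2795 − 2P = 2357 + 4P gives 438 = 6P, so P = 73 and Y = 2795 − 2·73 = 2649.
Y = 2649 is above potential 2617; expectations adjust and SRAS shifts left until Y = 2617.
Long run: on the new AD curve, 2617 = 2795 − 2P gives P = 89.

Short run: P = 73, Y = 2649. Long run: P = 89.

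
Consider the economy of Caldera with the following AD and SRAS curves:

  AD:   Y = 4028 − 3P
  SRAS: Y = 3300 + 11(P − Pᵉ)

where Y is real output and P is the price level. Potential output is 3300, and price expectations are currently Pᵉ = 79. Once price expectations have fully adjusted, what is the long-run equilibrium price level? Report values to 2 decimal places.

Long-run P = 242.67

Short run: with Pᵉ = 79, SRAS is Y = 2431 + 11P. Setting AD = SRAS gives 1597 = 14P, so P = 114.07 and Y = 4028 − 3P = 3685.79.
Output 3685.79 is above potential 3300, so over time expected prices rise and SRAS shifts left until Y returns to 3300.
Long run: Y = 3300 on the AD curve gives 3300 = 4028 − 3P, so P = 242.67.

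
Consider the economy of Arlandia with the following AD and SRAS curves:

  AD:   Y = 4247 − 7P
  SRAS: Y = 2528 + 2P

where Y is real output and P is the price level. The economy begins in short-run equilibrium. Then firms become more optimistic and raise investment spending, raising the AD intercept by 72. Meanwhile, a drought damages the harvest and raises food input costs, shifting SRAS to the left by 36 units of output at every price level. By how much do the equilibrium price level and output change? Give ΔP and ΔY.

After both shocks: AD is Y = 4319 − 7P and SRAS is Y = 2492 + 2P.
Setting them equal: 1827 = 9P, so P = 203.
Y = 4319 − 7·203 = 2898.
Initially P = 191, Y = 2910, so ΔP = +12 and ΔY = -12.

ΔP = +12, ΔY = -12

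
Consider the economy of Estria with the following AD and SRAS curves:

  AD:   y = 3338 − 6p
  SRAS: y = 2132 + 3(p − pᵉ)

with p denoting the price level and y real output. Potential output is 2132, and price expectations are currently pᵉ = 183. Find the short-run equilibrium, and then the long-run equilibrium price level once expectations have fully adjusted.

Short run: with pᵉ = 183, SRAS is y = 1583 + 3p. Setting AD = SRAS gives 1755 = 9p, so p = 195 and y = 3338 − 6·195 = 2168.
Output 2168 is above potential 2132, so over time expected prices rise and SRAS shifts left until y returns to 2132.
Long run: y = 2132 on the AD curve gives 2132 = 3338 − 6p, so p = 201.

Short run: p = 195, y = 2168. Long run: p = 201.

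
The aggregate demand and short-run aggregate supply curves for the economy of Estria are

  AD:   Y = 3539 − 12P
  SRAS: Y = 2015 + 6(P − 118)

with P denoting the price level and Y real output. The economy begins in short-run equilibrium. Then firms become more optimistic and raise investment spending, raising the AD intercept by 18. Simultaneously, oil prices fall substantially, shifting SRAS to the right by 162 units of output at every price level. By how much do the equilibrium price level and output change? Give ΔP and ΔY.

ΔP = -8, ΔY = +114

After both shocks: AD is Y = 3557 − 12P and SRAS is Y = 1469 + 6P.
Setting them equal: 2088 = 18P, so P = 116.
Y = 3557 − 12·116 = 2165.
Initially P = 124, Y = 2051, so ΔP = -8 and ΔY = +114.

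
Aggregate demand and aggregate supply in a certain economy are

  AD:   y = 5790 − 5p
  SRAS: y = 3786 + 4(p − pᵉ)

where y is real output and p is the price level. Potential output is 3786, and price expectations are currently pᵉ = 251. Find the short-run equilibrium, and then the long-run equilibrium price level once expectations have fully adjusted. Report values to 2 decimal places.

Short run: p = 334.22, y = 4118.89. Long run: p = 400.80.

Short run: with pᵉ = 251, SRAS is y = 2782 + 4p. Setting AD = SRAS gives 3008 = 9p, so p = 334.22 and y = 5790 − 5p = 4118.89.
Output 4118.89 is above potential 3786, so over time expected prices rise and SRAS shifts left until y returns to 3786.
Long run: y = 3786 on the AD curve gives 3786 = 5790 − 5p, so p = 400.80.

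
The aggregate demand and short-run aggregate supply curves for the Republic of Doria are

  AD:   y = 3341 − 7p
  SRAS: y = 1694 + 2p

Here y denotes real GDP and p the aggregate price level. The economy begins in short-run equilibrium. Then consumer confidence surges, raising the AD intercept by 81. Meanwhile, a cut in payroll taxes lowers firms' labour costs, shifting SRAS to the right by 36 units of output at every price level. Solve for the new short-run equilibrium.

p = 188, y = 2106

After both shocks: AD is y = 3422 − 7p and SRAS is y = 1730 + 2p.
Setting them equal: 1692 = 9p, so p = 188.
y = 3422 − 7·188 = 2106.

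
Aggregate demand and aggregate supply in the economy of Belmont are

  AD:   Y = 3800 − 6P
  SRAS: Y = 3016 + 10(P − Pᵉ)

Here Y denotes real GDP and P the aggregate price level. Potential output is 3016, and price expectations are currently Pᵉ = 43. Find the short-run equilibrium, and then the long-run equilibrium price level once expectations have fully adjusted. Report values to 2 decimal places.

Short run: with Pᵉ = 43, SRAS is Y = 2586 + 10P. Setting AD = SRAS gives 1214 = 16P, so P = 75.88 and Y = 3800 − 6P = 3344.75.
Output 3344.75 is above potential 3016, so over time expected prices rise and SRAS shifts left until Y returns to 3016.
Long run: Y = 3016 on the AD curve gives 3016 = 3800 − 6P, so P = 130.67.

Short run: P = 75.88, Y = 3344.75. Long run: P = 130.67.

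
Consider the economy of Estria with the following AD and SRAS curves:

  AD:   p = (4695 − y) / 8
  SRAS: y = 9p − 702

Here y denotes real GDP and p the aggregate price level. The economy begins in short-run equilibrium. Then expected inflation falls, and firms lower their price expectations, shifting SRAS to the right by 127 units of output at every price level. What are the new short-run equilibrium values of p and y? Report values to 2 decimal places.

This is a positive supply shock: SRAS shifts right.
New SRAS: y = 9p − 575.
Set AD = SRAS: 4695 − 8p = 9p − 575, so 5270 = 17p and p = 310.00.
Substituting into AD, y = 2215.00.

p = 310.00, y = 2215.00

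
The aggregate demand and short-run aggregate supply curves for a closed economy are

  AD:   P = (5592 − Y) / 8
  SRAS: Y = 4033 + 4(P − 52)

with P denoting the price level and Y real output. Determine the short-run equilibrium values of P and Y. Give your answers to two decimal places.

P = 147.25, Y = 4414.00

Write SRAS as Y = 4033 + 4P − 208 = 3825 + 4P.
Rearrange AD to Y = 5592 − 8P.
Set AD = SRAS: 5592 − 8P = 3825 + 4P, so 1767 = 12P and P = 147.25.
Substituting into AD, Y = 5592 − 8P = 4414.00.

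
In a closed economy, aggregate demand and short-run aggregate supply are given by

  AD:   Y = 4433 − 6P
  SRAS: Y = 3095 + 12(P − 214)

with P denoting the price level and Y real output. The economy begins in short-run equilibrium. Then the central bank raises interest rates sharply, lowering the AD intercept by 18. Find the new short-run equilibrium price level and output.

P = 216, Y = 3119

This is a negative demand shock: AD shifts left.
New AD: Y = 4415 − 6P.
SRAS can be written Y = 527 + 12P.
Set AD = SRAS: 4415 − 6P = 527 + 12P, so 3888 = 18P and P = 216.
Y = 4415 − 6·216 = 3119.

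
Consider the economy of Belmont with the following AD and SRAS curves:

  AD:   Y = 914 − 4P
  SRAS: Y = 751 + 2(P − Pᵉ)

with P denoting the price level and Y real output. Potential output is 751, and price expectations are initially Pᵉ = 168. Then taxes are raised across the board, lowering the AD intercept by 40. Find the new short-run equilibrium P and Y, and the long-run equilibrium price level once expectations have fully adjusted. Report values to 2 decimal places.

AD shifts left: new AD is Y = 874 − 4P. With Pᵉ = 168, SRAS is Y = 415 + 2P.
Short run: 874 − 4P = 415 + 2P gives 459 = 6P, so P = 76.50 and Y = 874 − 4P = 568.00.
Y = 568.00 is below potential 751; expectations adjust and SRAS shifts right until Y = 751.
Long run: on the new AD curve, 751 = 874 − 4P gives P = 30.75.

Short run: P = 76.50, Y = 568.00. Long run: P = 30.75.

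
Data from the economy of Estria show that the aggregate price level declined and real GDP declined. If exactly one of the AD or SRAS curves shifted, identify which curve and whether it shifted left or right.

P fell and Y fell. An AD shift moves P and Y in the same direction; an SRAS shift moves them in opposite directions.
Here P and Y moved in the same direction, so the AD curve shifted.
Since Y fell, AD shifted left.

AD shifted left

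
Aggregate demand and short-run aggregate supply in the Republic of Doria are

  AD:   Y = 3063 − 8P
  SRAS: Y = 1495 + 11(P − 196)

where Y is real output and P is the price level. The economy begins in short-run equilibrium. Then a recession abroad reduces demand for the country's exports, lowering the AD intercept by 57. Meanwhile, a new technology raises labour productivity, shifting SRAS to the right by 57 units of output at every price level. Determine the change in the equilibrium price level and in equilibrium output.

After both shocks: AD is Y = 3006 − 8P and SRAS is Y = 11P − 604.
Setting them equal: 3610 = 19P, so P = 190.
Y = 3006 − 8·190 = 1486.
Initially P = 196, Y = 1495, so ΔP = -6 and ΔY = -9.

ΔP = -6, ΔY = -9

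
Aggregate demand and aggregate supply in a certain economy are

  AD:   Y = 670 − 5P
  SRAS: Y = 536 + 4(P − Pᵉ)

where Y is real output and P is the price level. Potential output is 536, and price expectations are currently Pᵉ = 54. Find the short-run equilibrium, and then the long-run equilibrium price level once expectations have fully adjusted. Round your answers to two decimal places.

Short run: with Pᵉ = 54, SRAS is Y = 320 + 4P. Setting AD = SRAS gives 350 = 9P, so P = 38.89 and Y = 670 − 5P = 475.56.
Output 475.56 is below potential 536, so over time expected prices fall and SRAS shifts right until Y returns to 536.
Long run: Y = 536 on the AD curve gives 536 = 670 − 5P, so P = 26.80.

Short run: P = 38.89, Y = 475.56. Long run: P = 26.80.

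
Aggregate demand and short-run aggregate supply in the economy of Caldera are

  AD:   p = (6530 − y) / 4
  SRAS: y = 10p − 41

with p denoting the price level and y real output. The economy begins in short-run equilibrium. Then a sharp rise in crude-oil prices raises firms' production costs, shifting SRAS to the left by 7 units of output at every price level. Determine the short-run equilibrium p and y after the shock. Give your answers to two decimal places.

p = 469.86, y = 4650.57

This is a negative supply shock: SRAS shifts left.
New SRAS: y = 10p − 48.
Set AD = SRAS: 6530 − 4p = 10p − 48, so 6578 = 14p and p = 469.86.
Substituting into AD, y = 4650.57.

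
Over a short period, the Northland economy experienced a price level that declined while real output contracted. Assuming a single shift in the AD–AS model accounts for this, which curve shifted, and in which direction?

P fell and Y fell. An AD shift moves P and Y in the same direction; an SRAS shift moves them in opposite directions.
Here P and Y moved in the same direction, so the AD curve shifted.
Since Y fell, AD shifted left.

AD shifted left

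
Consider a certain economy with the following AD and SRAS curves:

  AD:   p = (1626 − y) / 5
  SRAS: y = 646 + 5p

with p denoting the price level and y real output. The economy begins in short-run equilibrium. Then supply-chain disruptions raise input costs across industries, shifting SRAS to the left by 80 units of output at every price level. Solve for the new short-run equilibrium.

p = 106, y = 1096

This is a negative supply shock: SRAS shifts left.
New SRAS: y = 566 + 5p.
Set AD = SRAS: 1626 − 5p = 566 + 5p, so 1060 = 10p and p = 106.
y = 1626 − 5·106 = 1096.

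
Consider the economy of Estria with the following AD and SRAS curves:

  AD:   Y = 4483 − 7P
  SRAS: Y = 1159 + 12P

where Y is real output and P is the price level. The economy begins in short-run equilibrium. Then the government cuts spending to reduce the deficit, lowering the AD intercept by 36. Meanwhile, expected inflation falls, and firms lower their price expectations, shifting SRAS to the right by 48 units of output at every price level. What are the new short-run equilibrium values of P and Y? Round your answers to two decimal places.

P = 170.53, Y = 3253.32

After both shocks: AD is Y = 4447 − 7P and SRAS is Y = 1207 + 12P.
Setting them equal: 3240 = 19P, so P = 170.53.
Substituting into AD, Y = 3253.32.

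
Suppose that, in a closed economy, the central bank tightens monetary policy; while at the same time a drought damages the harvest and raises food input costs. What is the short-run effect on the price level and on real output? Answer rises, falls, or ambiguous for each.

Price level: ambiguous; output: falls

The first event is a negative demand shock: AD shifts left, which by itself pushes P down and Y down.
The second is an adverse supply shock: SRAS shifts left, which by itself pushes P up and Y down.
The two shocks push P in opposite directions, so the effect on P is ambiguous. Both shocks push Y down, so Y falls.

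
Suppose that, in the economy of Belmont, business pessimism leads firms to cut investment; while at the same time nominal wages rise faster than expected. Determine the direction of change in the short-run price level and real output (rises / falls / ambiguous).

Price level: ambiguous; output: falls

The first event is a negative demand shock: AD shifts left, which by itself pushes P down and Y down.
The second is an adverse supply shock: SRAS shifts left, which by itself pushes P up and Y down.
The two shocks push P in opposite directions, so the effect on P is ambiguous. Both shocks push Y down, so Y falls.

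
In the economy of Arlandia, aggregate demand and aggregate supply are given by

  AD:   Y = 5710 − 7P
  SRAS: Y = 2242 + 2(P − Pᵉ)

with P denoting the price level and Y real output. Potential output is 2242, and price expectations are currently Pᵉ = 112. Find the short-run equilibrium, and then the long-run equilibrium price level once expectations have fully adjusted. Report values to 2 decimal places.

Short run: with Pᵉ = 112, SRAS is Y = 2018 + 2P. Setting AD = SRAS gives 3692 = 9P, so P = 410.22 and Y = 5710 − 7P = 2838.44.
Output 2838.44 is above potential 2242, so over time expected prices rise and SRAS shifts left until Y returns to 2242.
Long run: Y = 2242 on the AD curve gives 2242 = 5710 − 7P, so P = 495.43.

Short run: P = 410.22, Y = 2838.44. Long run: P = 495.43.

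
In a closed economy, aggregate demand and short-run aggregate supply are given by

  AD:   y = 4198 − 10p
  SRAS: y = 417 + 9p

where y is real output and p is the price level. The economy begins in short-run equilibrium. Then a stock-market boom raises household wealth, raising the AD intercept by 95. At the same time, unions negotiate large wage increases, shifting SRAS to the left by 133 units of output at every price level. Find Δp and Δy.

After both shocks: AD is y = 4293 − 10p and SRAS is y = 284 + 9p.
Setting them equal: 4009 = 19p, so p = 211.
y = 4293 − 10·211 = 2183.
Initially p = 199, y = 2208, so Δp = +12 and Δy = -25.

Δp = +12, Δy = -25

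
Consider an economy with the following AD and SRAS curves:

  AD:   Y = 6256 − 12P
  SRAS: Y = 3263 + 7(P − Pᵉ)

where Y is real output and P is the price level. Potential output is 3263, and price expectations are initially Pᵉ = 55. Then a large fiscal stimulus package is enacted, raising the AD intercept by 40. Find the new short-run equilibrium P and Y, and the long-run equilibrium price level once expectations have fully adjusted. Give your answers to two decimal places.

Short run: P = 179.89, Y = 4137.26. Long run: P = 252.75.

AD shifts right: new AD is Y = 6296 − 12P. With Pᵉ = 55, SRAS is Y = 2878 + 7P.
Short run: 6296 − 12P = 2878 + 7P gives 3418 = 19P, so P = 179.89 and Y = 6296 − 12P = 4137.26.
Y = 4137.26 is above potential 3263; expectations adjust and SRAS shifts left until Y = 3263.
Long run: on the new AD curve, 3263 = 6296 − 12P gives P = 252.75.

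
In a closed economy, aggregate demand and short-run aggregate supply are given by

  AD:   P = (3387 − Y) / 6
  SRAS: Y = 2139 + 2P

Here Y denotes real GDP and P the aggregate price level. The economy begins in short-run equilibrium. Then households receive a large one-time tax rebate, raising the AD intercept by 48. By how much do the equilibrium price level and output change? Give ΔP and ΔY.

ΔP = +6, ΔY = +12

This is a positive demand shock: AD shifts right.
New AD: Y = 3435 − 6P.
Set AD = SRAS: 3435 − 6P = 2139 + 2P, so 1296 = 8P and P = 162.
Y = 3435 − 6·162 = 2463.
Initially P = 156, Y = 2451, so ΔP = +6 and ΔY = +12.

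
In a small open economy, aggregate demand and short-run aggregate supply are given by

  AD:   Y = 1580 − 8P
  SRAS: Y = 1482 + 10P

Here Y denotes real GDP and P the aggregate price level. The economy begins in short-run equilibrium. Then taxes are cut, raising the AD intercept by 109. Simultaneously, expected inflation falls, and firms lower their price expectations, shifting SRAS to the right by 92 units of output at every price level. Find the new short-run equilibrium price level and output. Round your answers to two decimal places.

P = 6.39, Y = 1637.89

After both shocks: AD is Y = 1689 − 8P and SRAS is Y = 1574 + 10P.
Setting them equal: 115 = 18P, so P = 6.39.
Substituting into AD, Y = 1637.89.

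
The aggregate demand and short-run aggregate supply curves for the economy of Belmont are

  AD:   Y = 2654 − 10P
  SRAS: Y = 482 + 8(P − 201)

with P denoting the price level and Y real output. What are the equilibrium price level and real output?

Write SRAS as Y = 482 + 8P − 1608 = 8P − 1126.
Set AD = SRAS: 2654 − 10P = 8P − 1126, so 3780 = 18P and P = 210.
Then Y = 2654 − 10·210 = 554.

P = 210, Y = 554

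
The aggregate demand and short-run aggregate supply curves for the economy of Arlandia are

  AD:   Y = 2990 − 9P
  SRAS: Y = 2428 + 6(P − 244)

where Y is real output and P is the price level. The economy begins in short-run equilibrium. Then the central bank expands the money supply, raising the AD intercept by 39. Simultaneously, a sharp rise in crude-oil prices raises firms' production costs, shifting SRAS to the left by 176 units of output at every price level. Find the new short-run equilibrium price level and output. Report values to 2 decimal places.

After both shocks: AD is Y = 3029 − 9P and SRAS is Y = 788 + 6P.
Setting them equal: 2241 = 15P, so P = 149.40.
Substituting into AD, Y = 1684.40.

P = 149.40, Y = 1684.40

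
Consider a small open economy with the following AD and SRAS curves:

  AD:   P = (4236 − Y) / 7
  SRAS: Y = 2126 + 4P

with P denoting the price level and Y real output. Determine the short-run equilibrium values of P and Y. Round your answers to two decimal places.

P = 191.82, Y = 2893.27

Rearrange AD to Y = 4236 − 7P.
Set AD = SRAS: 4236 − 7P = 2126 + 4P, so 2110 = 11P and P = 191.82.
Substituting into AD, Y = 4236 − 7P = 2893.27.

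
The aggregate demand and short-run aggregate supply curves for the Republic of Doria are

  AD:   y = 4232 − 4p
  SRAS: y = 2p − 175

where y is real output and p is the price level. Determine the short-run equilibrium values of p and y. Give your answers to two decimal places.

Set AD = SRAS: 4232 − 4p = 2p − 175, so 4407 = 6p and p = 734.50.
Substituting into AD, y = 4232 − 4p = 1294.00.

p = 734.50, y = 1294.00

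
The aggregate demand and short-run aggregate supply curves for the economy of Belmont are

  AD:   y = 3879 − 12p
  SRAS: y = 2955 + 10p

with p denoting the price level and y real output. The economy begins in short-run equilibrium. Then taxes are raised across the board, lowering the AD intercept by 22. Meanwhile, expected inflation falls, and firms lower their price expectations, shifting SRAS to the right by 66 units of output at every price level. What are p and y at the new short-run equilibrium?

After both shocks: AD is y = 3857 − 12p and SRAS is y = 3021 + 10p.
Setting them equal: 836 = 22p, so p = 38.
y = 3857 − 12·38 = 3401.

p = 38, y = 3401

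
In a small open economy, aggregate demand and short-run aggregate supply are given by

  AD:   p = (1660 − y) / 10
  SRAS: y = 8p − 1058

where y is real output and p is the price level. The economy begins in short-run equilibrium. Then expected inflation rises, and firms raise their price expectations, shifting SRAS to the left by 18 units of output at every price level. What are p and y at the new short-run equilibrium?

p = 152, y = 140

This is a negative supply shock: SRAS shifts left.
New SRAS: y = 8p − 1076.
Set AD = SRAS: 1660 − 10p = 8p − 1076, so 2736 = 18p and p = 152.
y = 1660 − 10·152 = 140.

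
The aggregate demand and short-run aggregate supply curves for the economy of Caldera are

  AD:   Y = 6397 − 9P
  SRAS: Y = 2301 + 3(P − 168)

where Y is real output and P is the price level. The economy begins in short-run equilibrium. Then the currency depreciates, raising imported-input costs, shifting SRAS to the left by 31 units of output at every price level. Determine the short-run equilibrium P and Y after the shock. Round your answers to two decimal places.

This is a negative supply shock: SRAS shifts left.
New SRAS: Y = 1766 + 3P.
Set AD = SRAS: 6397 − 9P = 1766 + 3P, so 4631 = 12P and P = 385.92.
Substituting into AD, Y = 2923.75.

P = 385.92, Y = 2923.75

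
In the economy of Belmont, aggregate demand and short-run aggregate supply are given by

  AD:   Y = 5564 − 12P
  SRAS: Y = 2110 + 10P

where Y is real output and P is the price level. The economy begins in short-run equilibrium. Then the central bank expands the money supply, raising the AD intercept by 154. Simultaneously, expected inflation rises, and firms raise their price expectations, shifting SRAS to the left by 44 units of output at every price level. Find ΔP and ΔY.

After both shocks: AD is Y = 5718 − 12P and SRAS is Y = 2066 + 10P.
Setting them equal: 3652 = 22P, so P = 166.
Y = 5718 − 12·166 = 3726.
Initially P = 157, Y = 3680, so ΔP = +9 and ΔY = +46.

ΔP = +9, ΔY = +46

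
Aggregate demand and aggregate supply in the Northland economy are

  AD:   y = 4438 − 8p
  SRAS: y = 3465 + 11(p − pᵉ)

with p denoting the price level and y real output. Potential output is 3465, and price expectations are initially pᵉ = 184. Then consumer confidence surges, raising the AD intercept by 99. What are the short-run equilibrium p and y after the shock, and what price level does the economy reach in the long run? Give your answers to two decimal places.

Short run: p = 162.95, y = 3233.42. Long run: p = 134.00.

AD shifts right: new AD is y = 4537 − 8p. With pᵉ = 184, SRAS is y = 1441 + 11p.
Short run: 4537 − 8p = 1441 + 11p gives 3096 = 19p, so p = 162.95 and y = 4537 − 8p = 3233.42.
y = 3233.42 is below potential 3465; expectations adjust and SRAS shifts right until y = 3465.
Long run: on the new AD curve, 3465 = 4537 − 8p gives p = 134.00.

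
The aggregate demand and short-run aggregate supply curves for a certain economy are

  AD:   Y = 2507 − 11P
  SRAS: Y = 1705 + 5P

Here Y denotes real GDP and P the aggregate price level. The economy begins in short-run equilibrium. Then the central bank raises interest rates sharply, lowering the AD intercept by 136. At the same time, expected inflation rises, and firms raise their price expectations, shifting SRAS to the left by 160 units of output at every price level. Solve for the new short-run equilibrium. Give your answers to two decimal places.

After both shocks: AD is Y = 2371 − 11P and SRAS is Y = 1545 + 5P.
Setting them equal: 826 = 16P, so P = 51.63.
Substituting into AD, Y = 1803.13.

P = 51.63, Y = 1803.13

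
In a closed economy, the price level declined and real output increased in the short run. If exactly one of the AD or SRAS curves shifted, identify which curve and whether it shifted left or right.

SRAS shifted right

P fell and Y rose. An AD shift moves P and Y in the same direction; an SRAS shift moves them in opposite directions.
Here P and Y moved in opposite directions, so the SRAS curve shifted.
Since Y rose, SRAS shifted right.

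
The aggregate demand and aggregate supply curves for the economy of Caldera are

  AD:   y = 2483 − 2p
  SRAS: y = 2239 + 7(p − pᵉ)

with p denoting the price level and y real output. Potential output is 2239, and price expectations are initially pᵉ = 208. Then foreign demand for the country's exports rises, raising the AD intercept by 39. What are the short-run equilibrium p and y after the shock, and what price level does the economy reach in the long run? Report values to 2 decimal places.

AD shifts right: new AD is y = 2522 − 2p. With pᵉ = 208, SRAS is y = 783 + 7p.
Short run: 2522 − 2p = 783 + 7p gives 1739 = 9p, so p = 193.22 and y = 2522 − 2p = 2135.56.
y = 2135.56 is below potential 2239; expectations adjust and SRAS shifts right until y = 2239.
Long run: on the new AD curve, 2239 = 2522 − 2p gives p = 141.50.

Short run: p = 193.22, y = 2135.56. Long run: p = 141.50.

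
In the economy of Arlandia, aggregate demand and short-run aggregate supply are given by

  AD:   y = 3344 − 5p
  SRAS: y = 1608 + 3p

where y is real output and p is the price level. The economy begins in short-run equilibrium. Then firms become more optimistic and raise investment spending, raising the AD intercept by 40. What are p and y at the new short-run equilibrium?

p = 222, y = 2274

This is a positive demand shock: AD shifts right.
New AD: y = 3384 − 5p.
Set AD = SRAS: 3384 − 5p = 1608 + 3p, so 1776 = 8p and p = 222.
y = 3384 − 5·222 = 2274.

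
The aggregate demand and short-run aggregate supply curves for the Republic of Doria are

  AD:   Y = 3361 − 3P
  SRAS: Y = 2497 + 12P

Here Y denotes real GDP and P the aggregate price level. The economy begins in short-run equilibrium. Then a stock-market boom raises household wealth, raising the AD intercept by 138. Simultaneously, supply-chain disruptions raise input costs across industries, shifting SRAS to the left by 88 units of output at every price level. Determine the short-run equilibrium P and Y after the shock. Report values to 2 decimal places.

P = 72.67, Y = 3281.00

After both shocks: AD is Y = 3499 − 3P and SRAS is Y = 2409 + 12P.
Setting them equal: 1090 = 15P, so P = 72.67.
Substituting into AD, Y = 3281.00.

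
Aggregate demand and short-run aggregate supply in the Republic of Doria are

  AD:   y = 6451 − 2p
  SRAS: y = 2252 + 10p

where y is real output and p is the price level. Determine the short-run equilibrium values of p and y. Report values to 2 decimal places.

p = 349.92, y = 5751.17

Set AD = SRAS: 6451 − 2p = 2252 + 10p, so 4199 = 12p and p = 349.92.
Substituting into AD, y = 6451 − 2p = 5751.17.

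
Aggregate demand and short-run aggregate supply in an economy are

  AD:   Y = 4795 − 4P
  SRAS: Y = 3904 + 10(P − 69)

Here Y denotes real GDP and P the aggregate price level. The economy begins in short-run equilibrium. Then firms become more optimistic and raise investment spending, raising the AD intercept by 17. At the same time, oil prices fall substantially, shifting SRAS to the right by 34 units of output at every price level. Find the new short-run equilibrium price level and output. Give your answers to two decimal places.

P = 111.71, Y = 4365.14

After both shocks: AD is Y = 4812 − 4P and SRAS is Y = 3248 + 10P.
Setting them equal: 1564 = 14P, so P = 111.71.
Substituting into AD, Y = 4365.14.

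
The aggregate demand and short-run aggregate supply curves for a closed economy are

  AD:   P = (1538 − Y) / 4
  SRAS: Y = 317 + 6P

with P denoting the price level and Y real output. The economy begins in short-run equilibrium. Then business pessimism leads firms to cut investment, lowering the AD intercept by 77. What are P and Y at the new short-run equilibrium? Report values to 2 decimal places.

P = 114.40, Y = 1003.40

This is a negative demand shock: AD shifts left.
New AD: Y = 1461 − 4P.
Set AD = SRAS: 1461 − 4P = 317 + 6P, so 1144 = 10P and P = 114.40.
Substituting into AD, Y = 1003.40.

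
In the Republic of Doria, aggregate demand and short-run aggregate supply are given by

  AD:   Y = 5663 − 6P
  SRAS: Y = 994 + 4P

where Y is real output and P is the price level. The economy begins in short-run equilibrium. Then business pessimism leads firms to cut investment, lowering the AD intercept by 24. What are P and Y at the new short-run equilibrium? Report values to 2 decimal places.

This is a negative demand shock: AD shifts left.
New AD: Y = 5639 − 6P.
Set AD = SRAS: 5639 − 6P = 994 + 4P, so 4645 = 10P and P = 464.50.
Substituting into AD, Y = 2852.00.

P = 464.50, Y = 2852.00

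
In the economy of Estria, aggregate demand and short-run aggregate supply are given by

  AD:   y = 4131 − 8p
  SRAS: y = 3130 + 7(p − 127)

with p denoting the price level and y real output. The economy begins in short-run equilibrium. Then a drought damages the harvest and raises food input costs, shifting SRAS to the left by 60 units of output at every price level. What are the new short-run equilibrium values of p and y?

This is a negative supply shock: SRAS shifts left.
New SRAS: y = 2181 + 7p.
Set AD = SRAS: 4131 − 8p = 2181 + 7p, so 1950 = 15p and p = 130.
y = 4131 − 8·130 = 3091.

p = 130, y = 3091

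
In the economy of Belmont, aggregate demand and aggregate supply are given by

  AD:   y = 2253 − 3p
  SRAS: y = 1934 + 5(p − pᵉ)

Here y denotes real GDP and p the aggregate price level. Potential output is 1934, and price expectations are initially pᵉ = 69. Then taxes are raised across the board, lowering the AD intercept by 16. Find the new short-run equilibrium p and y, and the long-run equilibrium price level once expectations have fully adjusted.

AD shifts left: new AD is y = 2237 − 3p. With pᵉ = 69, SRAS is y = 1589 + 5p.
Short run: 2237 − 3p = 1589 + 5p gives 648 = 8p, so p = 81 and y = 2237 − 3·81 = 1994.
y = 1994 is above potential 1934; expectations adjust and SRAS shifts left until y = 1934.
Long run: on the new AD curve, 1934 = 2237 − 3p gives p = 101.

Short run: p = 81, y = 1994. Long run: p = 101.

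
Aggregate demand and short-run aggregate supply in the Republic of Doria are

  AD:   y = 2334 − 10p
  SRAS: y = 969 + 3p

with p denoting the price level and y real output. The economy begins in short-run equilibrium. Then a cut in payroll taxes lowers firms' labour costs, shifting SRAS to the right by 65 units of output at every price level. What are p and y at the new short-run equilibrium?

This is a positive supply shock: SRAS shifts right.
New SRAS: y = 1034 + 3p.
Set AD = SRAS: 2334 − 10p = 1034 + 3p, so 1300 = 13p and p = 100.
y = 2334 − 10·100 = 1334.

p = 100, y = 1334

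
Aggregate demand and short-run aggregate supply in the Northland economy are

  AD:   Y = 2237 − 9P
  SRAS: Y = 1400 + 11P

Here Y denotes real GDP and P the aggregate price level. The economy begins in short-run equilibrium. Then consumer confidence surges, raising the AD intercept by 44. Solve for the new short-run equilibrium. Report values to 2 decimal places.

This is a positive demand shock: AD shifts right.
New AD: Y = 2281 − 9P.
Set AD = SRAS: 2281 − 9P = 1400 + 11P, so 881 = 20P and P = 44.05.
Substituting into AD, Y = 1884.55.

P = 44.05, Y = 1884.55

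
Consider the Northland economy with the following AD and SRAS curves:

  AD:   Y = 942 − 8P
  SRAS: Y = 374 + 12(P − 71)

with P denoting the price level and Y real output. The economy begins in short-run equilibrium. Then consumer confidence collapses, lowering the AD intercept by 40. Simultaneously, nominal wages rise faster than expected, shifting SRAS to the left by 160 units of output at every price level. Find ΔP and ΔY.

ΔP = +6, ΔY = -88

After both shocks: AD is Y = 902 − 8P and SRAS is Y = 12P − 638.
Setting them equal: 1540 = 20P, so P = 77.
Y = 902 − 8·77 = 286.
Initially P = 71, Y = 374, so ΔP = +6 and ΔY = -88.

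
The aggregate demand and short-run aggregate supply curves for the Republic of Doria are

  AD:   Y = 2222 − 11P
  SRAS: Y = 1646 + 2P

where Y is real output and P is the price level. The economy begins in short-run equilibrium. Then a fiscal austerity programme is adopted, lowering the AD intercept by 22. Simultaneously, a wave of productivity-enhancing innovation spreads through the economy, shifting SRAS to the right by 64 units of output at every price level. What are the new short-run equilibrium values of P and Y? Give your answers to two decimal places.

After both shocks: AD is Y = 2200 − 11P and SRAS is Y = 1710 + 2P.
Setting them equal: 490 = 13P, so P = 37.69.
Substituting into AD, Y = 1785.38.

P = 37.69, Y = 1785.38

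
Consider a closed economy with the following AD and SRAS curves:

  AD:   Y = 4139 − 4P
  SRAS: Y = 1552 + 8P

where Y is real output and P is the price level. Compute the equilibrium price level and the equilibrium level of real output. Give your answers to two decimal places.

P = 215.58, Y = 3276.67

Set AD = SRAS: 4139 − 4P = 1552 + 8P, so 2587 = 12P and P = 215.58.
Substituting into AD, Y = 4139 − 4P = 3276.67.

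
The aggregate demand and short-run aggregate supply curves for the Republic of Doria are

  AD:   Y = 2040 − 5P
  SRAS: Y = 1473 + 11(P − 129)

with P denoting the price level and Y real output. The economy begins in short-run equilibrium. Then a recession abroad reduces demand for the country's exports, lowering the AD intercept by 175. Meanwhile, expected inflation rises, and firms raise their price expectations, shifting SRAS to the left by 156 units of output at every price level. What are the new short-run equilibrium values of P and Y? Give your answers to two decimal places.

After both shocks: AD is Y = 1865 − 5P and SRAS is Y = 11P − 102.
Setting them equal: 1967 = 16P, so P = 122.94.
Substituting into AD, Y = 1250.31.

P = 122.94, Y = 1250.31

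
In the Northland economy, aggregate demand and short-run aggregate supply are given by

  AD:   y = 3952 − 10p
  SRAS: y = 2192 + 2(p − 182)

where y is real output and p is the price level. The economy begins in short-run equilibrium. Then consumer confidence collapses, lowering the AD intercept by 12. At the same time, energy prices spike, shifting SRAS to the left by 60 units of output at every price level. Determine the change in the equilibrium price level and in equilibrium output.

Δp = +4, Δy = -52

After both shocks: AD is y = 3940 − 10p and SRAS is y = 1768 + 2p.
Setting them equal: 2172 = 12p, so p = 181.
y = 3940 − 10·181 = 2130.
Initially p = 177, y = 2182, so Δp = +4 and Δy = -52.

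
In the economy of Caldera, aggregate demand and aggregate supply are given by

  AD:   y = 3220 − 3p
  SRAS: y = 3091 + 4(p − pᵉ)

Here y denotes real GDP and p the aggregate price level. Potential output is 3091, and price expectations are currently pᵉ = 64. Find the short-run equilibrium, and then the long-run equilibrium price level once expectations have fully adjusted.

Short run: p = 55, y = 3055. Long run: p = 43.

Short run: with pᵉ = 64, SRAS is y = 2835 + 4p. Setting AD = SRAS gives 385 = 7p, so p = 55 and y = 3220 − 3·55 = 3055.
Output 3055 is below potential 3091, so over time expected prices fall and SRAS shifts right until y returns to 3091.
Long run: y = 3091 on the AD curve gives 3091 = 3220 − 3p, so p = 43.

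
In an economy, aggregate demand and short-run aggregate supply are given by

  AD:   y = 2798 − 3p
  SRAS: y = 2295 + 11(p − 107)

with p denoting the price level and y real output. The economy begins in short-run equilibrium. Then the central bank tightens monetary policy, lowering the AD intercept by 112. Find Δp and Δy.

This is a negative demand shock: AD shifts left.
New AD: y = 2686 − 3p.
SRAS can be written y = 1118 + 11p.
Set AD = SRAS: 2686 − 3p = 1118 + 11p, so 1568 = 14p and p = 112.
y = 2686 − 3·112 = 2350.
Initially p = 120, y = 2438, so Δp = -8 and Δy = -88.

Δp = -8, Δy = -88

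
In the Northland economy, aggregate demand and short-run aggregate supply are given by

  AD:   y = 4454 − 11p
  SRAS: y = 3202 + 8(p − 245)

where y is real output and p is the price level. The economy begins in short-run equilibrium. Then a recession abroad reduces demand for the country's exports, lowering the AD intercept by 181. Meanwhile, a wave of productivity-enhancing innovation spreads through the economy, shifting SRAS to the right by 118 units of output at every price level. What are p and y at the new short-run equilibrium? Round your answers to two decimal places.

p = 153.32, y = 2586.53

After both shocks: AD is y = 4273 − 11p and SRAS is y = 1360 + 8p.
Setting them equal: 2913 = 19p, so p = 153.32.
Substituting into AD, y = 2586.53.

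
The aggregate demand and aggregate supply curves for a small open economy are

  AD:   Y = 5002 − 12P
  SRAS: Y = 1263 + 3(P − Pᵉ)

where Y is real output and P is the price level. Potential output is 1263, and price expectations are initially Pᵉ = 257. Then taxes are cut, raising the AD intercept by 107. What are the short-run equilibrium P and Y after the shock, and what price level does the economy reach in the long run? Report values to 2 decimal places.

Short run: P = 307.80, Y = 1415.40. Long run: P = 320.50.

AD shifts right: new AD is Y = 5109 − 12P. With Pᵉ = 257, SRAS is Y = 492 + 3P.
Short run: 5109 − 12P = 492 + 3P gives 4617 = 15P, so P = 307.80 and Y = 5109 − 12P = 1415.40.
Y = 1415.40 is above potential 1263; expectations adjust and SRAS shifts left until Y = 1263.
Long run: on the new AD curve, 1263 = 5109 − 12P gives P = 320.50.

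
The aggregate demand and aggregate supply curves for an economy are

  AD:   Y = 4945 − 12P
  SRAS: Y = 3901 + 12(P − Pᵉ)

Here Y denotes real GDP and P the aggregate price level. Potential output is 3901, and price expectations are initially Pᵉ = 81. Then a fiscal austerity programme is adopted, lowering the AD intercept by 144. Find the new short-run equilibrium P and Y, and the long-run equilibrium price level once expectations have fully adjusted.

AD shifts left: new AD is Y = 4801 − 12P. With Pᵉ = 81, SRAS is Y = 2929 + 12P.
Short run: 4801 − 12P = 2929 + 12P gives 1872 = 24P, so P = 78 and Y = 4801 − 12·78 = 3865.
Y = 3865 is below potential 3901; expectations adjust and SRAS shifts right until Y = 3901.
Long run: on the new AD curve, 3901 = 4801 − 12P gives P = 75.

Short run: P = 78, Y = 3865. Long run: P = 75.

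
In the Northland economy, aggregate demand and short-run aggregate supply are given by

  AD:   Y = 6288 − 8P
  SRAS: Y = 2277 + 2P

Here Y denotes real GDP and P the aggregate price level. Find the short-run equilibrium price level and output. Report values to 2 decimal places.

P = 401.10, Y = 3079.20

Set AD = SRAS: 6288 − 8P = 2277 + 2P, so 4011 = 10P and P = 401.10.
Substituting into AD, Y = 6288 − 8P = 3079.20.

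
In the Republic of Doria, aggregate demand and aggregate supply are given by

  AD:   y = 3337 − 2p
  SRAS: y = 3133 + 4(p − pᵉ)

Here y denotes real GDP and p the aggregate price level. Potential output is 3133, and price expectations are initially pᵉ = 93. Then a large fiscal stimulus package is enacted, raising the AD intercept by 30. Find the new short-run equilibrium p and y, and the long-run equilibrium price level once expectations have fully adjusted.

AD shifts right: new AD is y = 3367 − 2p. With pᵉ = 93, SRAS is y = 2761 + 4p.
Short run: 3367 − 2p = 2761 + 4p gives 606 = 6p, so p = 101 and y = 3367 − 2·101 = 3165.
y = 3165 is above potential 3133; expectations adjust and SRAS shifts left until y = 3133.
Long run: on the new AD curve, 3133 = 3367 − 2p gives p = 117.

Short run: p = 101, y = 3165. Long run: p = 117.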